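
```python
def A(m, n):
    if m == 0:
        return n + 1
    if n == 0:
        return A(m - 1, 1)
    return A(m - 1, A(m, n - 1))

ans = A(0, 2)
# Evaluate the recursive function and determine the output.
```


A(0, 2)
m == 0: return 2 + 1 = 3
= 3


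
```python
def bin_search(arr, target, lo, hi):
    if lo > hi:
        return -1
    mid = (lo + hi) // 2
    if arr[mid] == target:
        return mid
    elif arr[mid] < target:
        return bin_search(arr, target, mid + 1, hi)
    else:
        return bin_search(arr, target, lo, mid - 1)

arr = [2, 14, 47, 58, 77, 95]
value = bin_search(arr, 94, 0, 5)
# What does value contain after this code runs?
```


bin_search(arr, 94, 0, 5)
lo=0, hi=5, mid=2, arr[mid]=47
47 < 94, search right half
lo=3, hi=5, mid=4, arr[mid]=77
77 < 94, search right half
lo=5, hi=5, mid=5, arr[mid]=95
95 > 94, search left half
lo > hi, target not found, return -1
= -1


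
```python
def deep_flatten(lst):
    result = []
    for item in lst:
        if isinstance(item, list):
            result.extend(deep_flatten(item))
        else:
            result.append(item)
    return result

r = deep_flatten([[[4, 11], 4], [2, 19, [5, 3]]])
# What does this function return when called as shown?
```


deep_flatten([[[4, 11], 4], [2, 19, [5, 3]]])
Processing each element:
  [[4, 11], 4] is a list -> deep_flatten recursively -> [4, 11, 4]
  [2, 19, [5, 3]] is a list -> deep_flatten recursively -> [2, 19, 5, 3]
= [4, 11, 4, 2, 19, 5, 3]


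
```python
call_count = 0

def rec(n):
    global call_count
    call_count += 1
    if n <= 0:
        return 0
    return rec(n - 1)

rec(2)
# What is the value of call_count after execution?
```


rec(2) calls rec(1) calls ... calls rec(0)
Total calls: 2 + 1 (for base case) = 3


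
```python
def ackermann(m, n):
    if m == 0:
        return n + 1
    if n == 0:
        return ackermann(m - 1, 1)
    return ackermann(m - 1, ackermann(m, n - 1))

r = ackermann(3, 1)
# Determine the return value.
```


ackermann(3, 1)
= ackermann(2, ackermann(3, 0))
First compute ackermann(3, 0) = 5
= ackermann(2, 5)
= 13


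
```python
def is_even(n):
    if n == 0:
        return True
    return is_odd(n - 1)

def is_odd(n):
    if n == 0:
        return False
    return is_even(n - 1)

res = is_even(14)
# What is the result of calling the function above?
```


is_even(14)
= is_odd(13)
= is_even(12)
= is_odd(11)
= is_even(10)
= is_odd(9)
= is_even(8)
= is_odd(7)
= is_even(6)
= is_odd(5)
= is_even(4)
= is_odd(3)
= is_even(2)
= is_odd(1)
= is_even(0)
n == 0: return True
= True


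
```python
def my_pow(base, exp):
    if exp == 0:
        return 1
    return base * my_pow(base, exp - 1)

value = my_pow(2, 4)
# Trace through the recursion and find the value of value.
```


my_pow(2, 4)
= 2 * my_pow(2, 3)
= 2 * 2 * my_pow(2, 2)
= 2 * 2 * 2 * my_pow(2, 1)
= 2 * 2 * 2 * 2 * my_pow(2, 0)
= 2 * 2 * 2 * 2 * 1
= 16


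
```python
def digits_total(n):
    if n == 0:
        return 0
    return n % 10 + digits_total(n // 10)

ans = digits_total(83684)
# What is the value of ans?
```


digits_total(83684)
= 4 + digits_total(8368)
= 4 + 8 + digits_total(836)
= 4 + 8 + 6 + digits_total(83)
= 4 + 8 + 6 + 3 + digits_total(8)
= 4 + 8 + 6 + 3 + 8 + digits_total(0)
= 4 + 8 + 6 + 3 + 8 + 0
= 29


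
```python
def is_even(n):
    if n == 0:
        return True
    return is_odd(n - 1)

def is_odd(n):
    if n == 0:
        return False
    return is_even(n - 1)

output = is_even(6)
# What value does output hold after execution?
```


is_even(6)
= is_odd(5)
= is_even(4)
= is_odd(3)
= is_even(2)
= is_odd(1)
= is_even(0)
n == 0: return True
= True


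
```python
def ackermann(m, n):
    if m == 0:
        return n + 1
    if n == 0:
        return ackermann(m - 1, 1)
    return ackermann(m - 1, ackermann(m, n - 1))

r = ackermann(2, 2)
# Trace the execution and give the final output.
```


ackermann(2, 2)
= ackermann(1, ackermann(2, 1))
First compute ackermann(2, 1) = 5
= ackermann(1, 5)
= 7


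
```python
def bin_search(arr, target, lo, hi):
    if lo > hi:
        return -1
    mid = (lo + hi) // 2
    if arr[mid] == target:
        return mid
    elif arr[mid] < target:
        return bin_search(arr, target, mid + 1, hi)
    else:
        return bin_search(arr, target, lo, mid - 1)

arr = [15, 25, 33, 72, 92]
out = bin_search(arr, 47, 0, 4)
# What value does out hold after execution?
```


bin_search(arr, 47, 0, 4)
lo=0, hi=4, mid=2, arr[mid]=33
33 < 47, search right half
lo=3, hi=4, mid=3, arr[mid]=72
72 > 47, search left half
lo > hi, target not found, return -1
= -1


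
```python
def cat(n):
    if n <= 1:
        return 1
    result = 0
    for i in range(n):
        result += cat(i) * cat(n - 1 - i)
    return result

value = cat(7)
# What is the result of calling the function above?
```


cat(7)
= sum of cat(i) * cat(7-1-i) for i in 0..6
First compute sub-values bottom-up:
  cat(0) = 1, cat(1) = 1
  cat(2) = 1*1 + 1*1 = 2
  cat(3) = 1*2 + 1*1 + 2*1 = 5
  cat(4) = 1*5 + 1*2 + 2*1 + 5*1 = 14
  cat(5) = 1*14 + 1*5 + 2*2 + 5*1 + 14*1 = 42
  cat(6) = 1*42 + 1*14 + 2*5 + 5*2 + 14*1 + 42*1 = 132
Now cat(7):
  cat(0)*cat(6) = 1*132 = 132
  cat(1)*cat(5) = 1*42 = 42
  cat(2)*cat(4) = 2*14 = 28
  cat(3)*cat(3) = 5*5 = 25
  cat(4)*cat(2) = 14*2 = 28
  cat(5)*cat(1) = 42*1 = 42
  cat(6)*cat(0) = 132*1 = 132
= 132 + 42 + 28 + 25 + 28 + 42 + 132
= 429


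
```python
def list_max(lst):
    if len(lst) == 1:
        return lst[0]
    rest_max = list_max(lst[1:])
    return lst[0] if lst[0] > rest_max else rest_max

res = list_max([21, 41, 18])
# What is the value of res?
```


list_max([21, 41, 18])
= compare 21 with list_max([41, 18])
= compare 41 with list_max([18])
Base: list_max([18]) = 18
compare 41 with 18: max = 41
compare 21 with 41: max = 41
= 41


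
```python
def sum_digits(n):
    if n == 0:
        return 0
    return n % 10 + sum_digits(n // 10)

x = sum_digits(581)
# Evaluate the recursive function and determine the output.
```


sum_digits(581)
= 1 + sum_digits(58)
= 1 + 8 + sum_digits(5)
= 1 + 8 + 5 + sum_digits(0)
= 1 + 8 + 5 + 0
= 14


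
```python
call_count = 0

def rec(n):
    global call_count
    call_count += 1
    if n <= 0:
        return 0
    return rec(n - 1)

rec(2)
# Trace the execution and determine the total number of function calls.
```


rec(2) calls rec(1) calls ... calls rec(0)
Total calls: 2 + 1 (for base case) = 3


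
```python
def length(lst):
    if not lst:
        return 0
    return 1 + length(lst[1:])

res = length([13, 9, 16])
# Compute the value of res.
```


length([13, 9, 16])
= 1 + length([9, 16])
= 1 + 1 + length([16])
= 1 + 1 + 1 + length([])
= 1 + 1 + 1 + 0
= 3


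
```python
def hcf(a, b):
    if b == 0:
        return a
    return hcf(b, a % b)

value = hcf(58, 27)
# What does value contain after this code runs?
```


hcf(58, 27)
= hcf(27, 58 % 27) = hcf(27, 4)
= hcf(4, 27 % 4) = hcf(4, 3)
= hcf(3, 4 % 3) = hcf(3, 1)
= hcf(1, 3 % 1) = hcf(1, 0)
b == 0, return a = 1


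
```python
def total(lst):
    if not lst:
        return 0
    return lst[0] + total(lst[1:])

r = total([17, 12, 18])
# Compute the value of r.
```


total([17, 12, 18])
= 17 + total([12, 18])
= 17 + 12 + total([18])
= 17 + 12 + 18 + total([])
= 17 + 12 + 18 + 0
= 47


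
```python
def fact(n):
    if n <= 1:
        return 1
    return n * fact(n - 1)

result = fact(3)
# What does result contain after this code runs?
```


fact(3)
= 3 * fact(2)
= 3 * 2 * fact(1)
= 3 * 2 * 1
= 6


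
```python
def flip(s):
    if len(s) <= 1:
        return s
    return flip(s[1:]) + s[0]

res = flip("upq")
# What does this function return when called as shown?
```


flip("upq")
= flip("pq") + "u"
= flip("q") + "p" + "u"
= "q" + "p" + "u"
= "qpu"


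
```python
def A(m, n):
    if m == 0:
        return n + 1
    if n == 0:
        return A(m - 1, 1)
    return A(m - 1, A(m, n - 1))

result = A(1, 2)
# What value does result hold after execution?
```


A(1, 2)
= A(0, A(1, 1))
First compute A(1, 1) = 3
= A(0, 3)
= 4


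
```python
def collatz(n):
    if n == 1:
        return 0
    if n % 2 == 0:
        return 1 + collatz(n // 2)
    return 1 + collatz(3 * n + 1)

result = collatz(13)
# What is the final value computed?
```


collatz(13)
13 is odd -> 3*13+1 = 40 -> collatz(40)
40 is even -> collatz(20)
20 is even -> collatz(10)
10 is even -> collatz(5)
5 is odd -> 3*5+1 = 16 -> collatz(16)
16 is even -> collatz(8)
8 is even -> collatz(4)
4 is even -> collatz(2)
2 is even -> collatz(1)
Reached 1 after 9 steps
= 9


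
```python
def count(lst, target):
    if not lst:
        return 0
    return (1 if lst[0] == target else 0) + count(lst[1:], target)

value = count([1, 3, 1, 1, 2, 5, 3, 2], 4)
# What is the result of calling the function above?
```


count([1, 3, 1, 1, 2, 5, 3, 2], 4)
lst[0]=1 != 4: 0 + count([3, 1, 1, 2, 5, 3, 2], 4)
lst[0]=3 != 4: 0 + count([1, 1, 2, 5, 3, 2], 4)
lst[0]=1 != 4: 0 + count([1, 2, 5, 3, 2], 4)
lst[0]=1 != 4: 0 + count([2, 5, 3, 2], 4)
lst[0]=2 != 4: 0 + count([5, 3, 2], 4)
lst[0]=5 != 4: 0 + count([3, 2], 4)
lst[0]=3 != 4: 0 + count([2], 4)
lst[0]=2 != 4: 0 + count([], 4)
= 0


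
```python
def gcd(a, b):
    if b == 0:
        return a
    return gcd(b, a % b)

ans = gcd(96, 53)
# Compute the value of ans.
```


gcd(96, 53)
= gcd(53, 96 % 53) = gcd(53, 43)
= gcd(43, 53 % 43) = gcd(43, 10)
= gcd(10, 43 % 10) = gcd(10, 3)
= gcd(3, 10 % 3) = gcd(3, 1)
= gcd(1, 3 % 1) = gcd(1, 0)
b == 0, return a = 1


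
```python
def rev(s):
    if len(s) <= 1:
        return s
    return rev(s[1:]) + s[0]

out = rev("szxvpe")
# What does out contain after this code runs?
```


rev("szxvpe")
= rev("zxvpe") + "s"
= rev("xvpe") + "z" + "s"
= rev("vpe") + "x" + "z" + "s"
= rev("pe") + "v" + "x" + "z" + "s"
= rev("e") + "p" + "v" + "x" + "z" + "s"
= "e" + "p" + "v" + "x" + "z" + "s"
= "epvxzs"


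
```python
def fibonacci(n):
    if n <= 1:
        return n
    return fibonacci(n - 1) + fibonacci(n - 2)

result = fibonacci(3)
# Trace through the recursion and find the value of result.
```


fibonacci(3)
= fibonacci(2) + fibonacci(1)
Computing bottom-up: fibonacci(0)=0, fibonacci(1)=1, fibonacci(2)=1, fibonacci(3)=2
= 2


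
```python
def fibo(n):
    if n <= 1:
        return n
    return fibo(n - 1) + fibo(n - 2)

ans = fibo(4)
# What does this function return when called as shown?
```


fibo(4)
= fibo(3) + fibo(2)
= (fibo(2) + fibo(1)) + fibo(2)
Computing bottom-up: fibo(0)=0, fibo(1)=1, fibo(2)=1, fibo(3)=2, fibo(4)=3
= 3


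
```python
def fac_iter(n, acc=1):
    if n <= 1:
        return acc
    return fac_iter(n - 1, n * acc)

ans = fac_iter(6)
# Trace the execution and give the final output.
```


fac_iter(6, 1)
= fac_iter(5, 6 * 1) = fac_iter(5, 6)
= fac_iter(4, 5 * 6) = fac_iter(4, 30)
= fac_iter(3, 4 * 30) = fac_iter(3, 120)
= fac_iter(2, 3 * 120) = fac_iter(2, 360)
= fac_iter(1, 2 * 360) = fac_iter(1, 720)
n <= 1, return acc = 720


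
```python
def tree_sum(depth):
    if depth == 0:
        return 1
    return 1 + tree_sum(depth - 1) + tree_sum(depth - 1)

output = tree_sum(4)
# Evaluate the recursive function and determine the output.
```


tree_sum(4)
= 1 + tree_sum(3) + tree_sum(3)
= 1 + 2 * tree_sum(3)
tree_sum(k) = 2^(k+1) - 1
tree_sum(0) = 1
tree_sum(1) = 3
tree_sum(2) = 7
tree_sum(3) = 15
tree_sum(4) = 31
tree_sum(4) = 2^5 - 1 = 31


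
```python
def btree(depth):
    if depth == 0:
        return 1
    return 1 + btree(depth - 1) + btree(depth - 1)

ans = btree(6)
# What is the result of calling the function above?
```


btree(6)
= 1 + btree(5) + btree(5)
= 1 + 2 * btree(5)
btree(k) = 2^(k+1) - 1
btree(0) = 1
btree(1) = 3
btree(2) = 7
btree(3) = 15
btree(4) = 31
btree(6) = 2^7 - 1 = 127


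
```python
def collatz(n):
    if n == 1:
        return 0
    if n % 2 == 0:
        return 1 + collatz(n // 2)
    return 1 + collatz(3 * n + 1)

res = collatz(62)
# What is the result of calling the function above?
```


collatz(62)
62 is even -> collatz(31)
31 is odd -> 3*31+1 = 94 -> collatz(94)
94 is even -> collatz(47)
47 is odd -> 3*47+1 = 142 -> collatz(142)
142 is even -> collatz(71)
71 is odd -> 3*71+1 = 214 -> collatz(214)
214 is even -> collatz(107)
107 is odd -> 3*107+1 = 322 -> collatz(322)
322 is even -> collatz(161)
161 is odd -> 3*161+1 = 484 -> collatz(484)
484 is even -> collatz(242)
242 is even -> collatz(121)
121 is odd -> 3*121+1 = 364 -> collatz(364)
364 is even -> collatz(182)
182 is even -> collatz(91)
91 is odd -> 3*91+1 = 274 -> collatz(274)
274 is even -> collatz(137)
137 is odd -> 3*137+1 = 412 -> collatz(412)
412 is even -> collatz(206)
206 is even -> collatz(103)
103 is odd -> 3*103+1 = 310 -> collatz(310)
310 is even -> collatz(155)
155 is odd -> 3*155+1 = 466 -> collatz(466)
466 is even -> collatz(233)
233 is odd -> 3*233+1 = 700 -> collatz(700)
700 is even -> collatz(350)
350 is even -> collatz(175)
175 is odd -> 3*175+1 = 526 -> collatz(526)
526 is even -> collatz(263)
263 is odd -> 3*263+1 = 790 -> collatz(790)
790 is even -> collatz(395)
395 is odd -> 3*395+1 = 1186 -> collatz(1186)
1186 is even -> collatz(593)
593 is odd -> 3*593+1 = 1780 -> collatz(1780)
1780 is even -> collatz(890)
890 is even -> collatz(445)
445 is odd -> 3*445+1 = 1336 -> collatz(1336)
1336 is even -> collatz(668)
668 is even -> collatz(334)
334 is even -> collatz(167)
167 is odd -> 3*167+1 = 502 -> collatz(502)
502 is even -> collatz(251)
251 is odd -> 3*251+1 = 754 -> collatz(754)
754 is even -> collatz(377)
377 is odd -> 3*377+1 = 1132 -> collatz(1132)
1132 is even -> collatz(566)
566 is even -> collatz(283)
283 is odd -> 3*283+1 = 850 -> collatz(850)
850 is even -> collatz(425)
425 is odd -> 3*425+1 = 1276 -> collatz(1276)
1276 is even -> collatz(638)
638 is even -> collatz(319)
319 is odd -> 3*319+1 = 958 -> collatz(958)
958 is even -> collatz(479)
479 is odd -> 3*479+1 = 1438 -> collatz(1438)
1438 is even -> collatz(719)
719 is odd -> 3*719+1 = 2158 -> collatz(2158)
2158 is even -> collatz(1079)
1079 is odd -> 3*1079+1 = 3238 -> collatz(3238)
3238 is even -> collatz(1619)
1619 is odd -> 3*1619+1 = 4858 -> collatz(4858)
4858 is even -> collatz(2429)
2429 is odd -> 3*2429+1 = 7288 -> collatz(7288)
7288 is even -> collatz(3644)
3644 is even -> collatz(1822)
1822 is even -> collatz(911)
911 is odd -> 3*911+1 = 2734 -> collatz(2734)
2734 is even -> collatz(1367)
1367 is odd -> 3*1367+1 = 4102 -> collatz(4102)
4102 is even -> collatz(2051)
2051 is odd -> 3*2051+1 = 6154 -> collatz(6154)
6154 is even -> collatz(3077)
3077 is odd -> 3*3077+1 = 9232 -> collatz(9232)
9232 is even -> collatz(4616)
4616 is even -> collatz(2308)
2308 is even -> collatz(1154)
1154 is even -> collatz(577)
577 is odd -> 3*577+1 = 1732 -> collatz(1732)
1732 is even -> collatz(866)
866 is even -> collatz(433)
433 is odd -> 3*433+1 = 1300 -> collatz(1300)
1300 is even -> collatz(650)
650 is even -> collatz(325)
325 is odd -> 3*325+1 = 976 -> collatz(976)
976 is even -> collatz(488)
488 is even -> collatz(244)
244 is even -> collatz(122)
122 is even -> collatz(61)
61 is odd -> 3*61+1 = 184 -> collatz(184)
184 is even -> collatz(92)
92 is even -> collatz(46)
46 is even -> collatz(23)
23 is odd -> 3*23+1 = 70 -> collatz(70)
70 is even -> collatz(35)
35 is odd -> 3*35+1 = 106 -> collatz(106)
106 is even -> collatz(53)
53 is odd -> 3*53+1 = 160 -> collatz(160)
160 is even -> collatz(80)
80 is even -> collatz(40)
40 is even -> collatz(20)
20 is even -> collatz(10)
10 is even -> collatz(5)
5 is odd -> 3*5+1 = 16 -> collatz(16)
16 is even -> collatz(8)
8 is even -> collatz(4)
4 is even -> collatz(2)
2 is even -> collatz(1)
Reached 1 after 107 steps
= 107


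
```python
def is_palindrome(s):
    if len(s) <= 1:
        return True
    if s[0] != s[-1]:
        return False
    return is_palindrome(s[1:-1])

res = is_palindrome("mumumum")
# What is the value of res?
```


is_palindrome("mumumum")
"mumumum": s[0]='m' == s[-1]='m' -> is_palindrome("umumu")
"umumu": s[0]='u' == s[-1]='u' -> is_palindrome("mum")
"mum": s[0]='m' == s[-1]='m' -> is_palindrome("u")
"u": len <= 1 -> True
= True


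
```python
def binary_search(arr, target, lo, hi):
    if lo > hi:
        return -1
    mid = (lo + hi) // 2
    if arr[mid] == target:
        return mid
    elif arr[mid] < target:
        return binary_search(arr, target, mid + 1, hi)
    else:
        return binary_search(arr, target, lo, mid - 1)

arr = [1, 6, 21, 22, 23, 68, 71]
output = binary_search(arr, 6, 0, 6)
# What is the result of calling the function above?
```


binary_search(arr, 6, 0, 6)
lo=0, hi=6, mid=3, arr[mid]=22
22 > 6, search left half
lo=0, hi=2, mid=1, arr[mid]=6
arr[1] == 6, found at index 1
= 1


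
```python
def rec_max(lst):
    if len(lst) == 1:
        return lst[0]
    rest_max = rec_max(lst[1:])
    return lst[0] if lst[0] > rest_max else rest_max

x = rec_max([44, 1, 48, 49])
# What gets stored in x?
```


rec_max([44, 1, 48, 49])
= compare 44 with rec_max([1, 48, 49])
= compare 1 with rec_max([48, 49])
= compare 48 with rec_max([49])
Base: rec_max([49]) = 49
compare 48 with 49: max = 49
compare 1 with 49: max = 49
compare 44 with 49: max = 49
= 49


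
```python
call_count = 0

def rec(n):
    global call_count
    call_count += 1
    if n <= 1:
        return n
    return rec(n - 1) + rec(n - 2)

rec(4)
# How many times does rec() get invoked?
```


rec(4) calls rec(3) and rec(2); each non-base call branches into two more.
Let C(k) = total number of calls made by rec(k), including the call to rec(k) itself.
Base cases: C(0) = 1, C(1) = 1
Recurrence: C(k) = 1 + C(k-1) + C(k-2)
  C(2) = 1 + C(1) + C(0) = 1 + 1 + 1 = 3
  C(3) = 1 + C(2) + C(1) = 1 + 3 + 1 = 5
  C(4) = 1 + C(3) + C(2) = 1 + 5 + 3 = 9
Total calls = C(4) = 9


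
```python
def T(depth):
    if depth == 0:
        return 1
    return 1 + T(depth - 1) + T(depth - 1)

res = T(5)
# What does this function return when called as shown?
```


T(5)
= 1 + T(4) + T(4)
= 1 + 2 * T(4)
T(k) = 2^(k+1) - 1
T(0) = 1
T(1) = 3
T(2) = 7
T(3) = 15
T(4) = 31
T(5) = 2^6 - 1 = 63


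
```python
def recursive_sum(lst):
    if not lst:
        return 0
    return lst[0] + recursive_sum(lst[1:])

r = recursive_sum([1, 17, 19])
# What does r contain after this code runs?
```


recursive_sum([1, 17, 19])
= 1 + recursive_sum([17, 19])
= 1 + 17 + recursive_sum([19])
= 1 + 17 + 19 + recursive_sum([])
= 1 + 17 + 19 + 0
= 37


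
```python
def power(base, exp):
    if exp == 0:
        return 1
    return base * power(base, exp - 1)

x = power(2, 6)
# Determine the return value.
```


power(2, 6)
= 2 * power(2, 5)
= 2 * 2 * power(2, 4)
= 2 * 2 * 2 * power(2, 3)
= 2 * 2 * 2 * 2 * power(2, 2)
= 2 * 2 * 2 * 2 * 2 * power(2, 1)
= 2 * 2 * 2 * 2 * 2 * 2 * power(2, 0)
= 2 * 2 * 2 * 2 * 2 * 2 * 1
= 64


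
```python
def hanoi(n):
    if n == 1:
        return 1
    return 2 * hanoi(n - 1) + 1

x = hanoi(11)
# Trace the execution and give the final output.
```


hanoi(11)
= 2 * hanoi(10) + 1
= 2 * (2 * hanoi(9) + 1) + 1
= 2 * (2 * (2 * hanoi(8) + 1) + 1) + 1
= 2 * (2 * (2 * (2 * hanoi(7) + 1) + 1) + 1) + 1
= 2 * (2 * (2 * (2 * (2 * hanoi(6) + 1) + 1) + 1) + 1) + 1
= 2 * (2 * (2 * (2 * (2 * (2 * hanoi(5) + 1) + 1) + 1) + 1) + 1) + 1
= 2 * (2 * (2 * (2 * (2 * (2 * (2 * hanoi(4) + 1) + 1) + 1) + 1) + 1) + 1) + 1
= 2 * (2 * (2 * (2 * (2 * (2 * (2 * (2 * hanoi(3) + 1) + 1) + 1) + 1) + 1) + 1) + 1) + 1
= 2 * (2 * (2 * (2 * (2 * (2 * (2 * (2 * (2 * hanoi(2) + 1) + 1) + 1) + 1) + 1) + 1) + 1) + 1) + 1
= 2 * (2 * (2 * (2 * (2 * (2 * (2 * (2 * (2 * (2 * hanoi(1) + 1) + 1) + 1) + 1) + 1) + 1) + 1) + 1) + 1) + 1
Now compute bottom-up:
hanoi(1) = 1
hanoi(2) = 2 * 1 + 1 = 3
hanoi(3) = 2 * 3 + 1 = 7
hanoi(4) = 2 * 7 + 1 = 15
hanoi(5) = 2 * 15 + 1 = 31
hanoi(6) = 2 * 31 + 1 = 63
hanoi(7) = 2 * 63 + 1 = 127
hanoi(8) = 2 * 127 + 1 = 255
hanoi(9) = 2 * 255 + 1 = 511
hanoi(10) = 2 * 511 + 1 = 1023
hanoi(11) = 2 * 1023 + 1 = 2047
= 2047


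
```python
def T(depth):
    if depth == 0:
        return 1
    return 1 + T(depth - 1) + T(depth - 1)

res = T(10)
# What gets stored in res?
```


T(10)
= 1 + T(9) + T(9)
= 1 + 2 * T(9)
T(k) = 2^(k+1) - 1
T(0) = 1
T(1) = 3
T(2) = 7
T(3) = 15
T(4) = 31
T(10) = 2^11 - 1 = 2047


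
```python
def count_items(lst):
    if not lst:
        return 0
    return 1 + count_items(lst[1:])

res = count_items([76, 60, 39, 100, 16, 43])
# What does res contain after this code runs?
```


count_items([76, 60, 39, 100, 16, 43])
= 1 + count_items([60, 39, 100, 16, 43])
= 1 + 1 + count_items([39, 100, 16, 43])
= 1 + 1 + 1 + count_items([100, 16, 43])
= 1 + 1 + 1 + 1 + count_items([16, 43])
= 1 + 1 + 1 + 1 + 1 + count_items([43])
= 1 + 1 + 1 + 1 + 1 + 1 + count_items([])
= 1 + 1 + 1 + 1 + 1 + 1 + 0
= 6


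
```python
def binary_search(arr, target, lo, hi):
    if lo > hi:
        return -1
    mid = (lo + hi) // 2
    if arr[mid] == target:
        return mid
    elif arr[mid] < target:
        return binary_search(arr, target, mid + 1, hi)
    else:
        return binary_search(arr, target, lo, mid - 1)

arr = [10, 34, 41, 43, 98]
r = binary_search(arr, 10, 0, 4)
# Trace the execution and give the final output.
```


binary_search(arr, 10, 0, 4)
lo=0, hi=4, mid=2, arr[mid]=41
41 > 10, search left half
lo=0, hi=1, mid=0, arr[mid]=10
arr[0] == 10, found at index 0
= 0


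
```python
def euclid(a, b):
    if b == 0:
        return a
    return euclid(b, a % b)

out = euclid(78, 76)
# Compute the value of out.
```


euclid(78, 76)
= euclid(76, 78 % 76) = euclid(76, 2)
= euclid(2, 76 % 2) = euclid(2, 0)
b == 0, return a = 2


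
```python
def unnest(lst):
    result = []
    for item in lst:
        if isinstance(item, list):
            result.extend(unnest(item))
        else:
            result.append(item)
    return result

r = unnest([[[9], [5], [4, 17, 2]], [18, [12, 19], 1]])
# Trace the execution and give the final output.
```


unnest([[[9], [5], [4, 17, 2]], [18, [12, 19], 1]])
Processing each element:
  [[9], [5], [4, 17, 2]] is a list -> unnest recursively -> [9, 5, 4, 17, 2]
  [18, [12, 19], 1] is a list -> unnest recursively -> [18, 12, 19, 1]
= [9, 5, 4, 17, 2, 18, 12, 19, 1]


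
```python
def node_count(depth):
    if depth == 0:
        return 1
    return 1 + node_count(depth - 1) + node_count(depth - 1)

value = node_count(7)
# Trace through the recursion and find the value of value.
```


node_count(7)
= 1 + node_count(6) + node_count(6)
= 1 + 2 * node_count(6)
node_count(k) = 2^(k+1) - 1
node_count(0) = 1
node_count(1) = 3
node_count(2) = 7
node_count(3) = 15
node_count(4) = 31
node_count(7) = 2^8 - 1 = 255


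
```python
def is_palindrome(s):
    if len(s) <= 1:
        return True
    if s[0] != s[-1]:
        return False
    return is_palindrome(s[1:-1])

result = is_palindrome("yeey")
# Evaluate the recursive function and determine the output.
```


is_palindrome("yeey")
"yeey": s[0]='y' == s[-1]='y' -> is_palindrome("ee")
"ee": s[0]='e' == s[-1]='e' -> is_palindrome("")
"": len <= 1 -> True
= True


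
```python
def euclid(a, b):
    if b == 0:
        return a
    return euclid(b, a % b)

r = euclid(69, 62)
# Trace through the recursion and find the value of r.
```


euclid(69, 62)
= euclid(62, 69 % 62) = euclid(62, 7)
= euclid(7, 62 % 7) = euclid(7, 6)
= euclid(6, 7 % 6) = euclid(6, 1)
= euclid(1, 6 % 1) = euclid(1, 0)
b == 0, return a = 1


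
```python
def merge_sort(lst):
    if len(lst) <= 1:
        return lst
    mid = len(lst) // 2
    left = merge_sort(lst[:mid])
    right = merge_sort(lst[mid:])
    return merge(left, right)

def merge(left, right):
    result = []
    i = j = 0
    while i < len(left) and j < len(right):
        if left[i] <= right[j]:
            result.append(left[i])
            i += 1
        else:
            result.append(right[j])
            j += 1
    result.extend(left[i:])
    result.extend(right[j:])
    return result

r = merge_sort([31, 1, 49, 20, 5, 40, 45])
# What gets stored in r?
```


merge_sort([31, 1, 49, 20, 5, 40, 45])
Split into [31, 1, 49] and [20, 5, 40, 45]
Left sorted: [1, 31, 49]
Right sorted: [5, 20, 40, 45]
Merge [1, 31, 49] and [5, 20, 40, 45]
= [1, 5, 20, 31, 40, 45, 49]


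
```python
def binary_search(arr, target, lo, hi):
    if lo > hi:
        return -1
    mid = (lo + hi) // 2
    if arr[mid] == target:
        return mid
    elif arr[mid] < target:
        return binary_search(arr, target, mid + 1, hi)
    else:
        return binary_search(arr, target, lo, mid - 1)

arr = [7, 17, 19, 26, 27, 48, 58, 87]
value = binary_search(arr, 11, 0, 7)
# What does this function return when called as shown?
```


binary_search(arr, 11, 0, 7)
lo=0, hi=7, mid=3, arr[mid]=26
26 > 11, search left half
lo=0, hi=2, mid=1, arr[mid]=17
17 > 11, search left half
lo=0, hi=0, mid=0, arr[mid]=7
7 < 11, search right half
lo > hi, target not found, return -1
= -1


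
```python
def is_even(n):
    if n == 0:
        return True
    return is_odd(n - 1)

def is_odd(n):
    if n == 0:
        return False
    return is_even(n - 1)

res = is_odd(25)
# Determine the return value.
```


is_odd(25)
= is_even(24)
= is_odd(23)
= is_even(22)
= is_odd(21)
= is_even(20)
= is_odd(19)
= is_even(18)
= is_odd(17)
= is_even(16)
= is_odd(15)
= is_even(14)
= is_odd(13)
= is_even(12)
= is_odd(11)
= is_even(10)
= is_odd(9)
= is_even(8)
= is_odd(7)
= is_even(6)
= is_odd(5)
= is_even(4)
= is_odd(3)
= is_even(2)
= is_odd(1)
= is_even(0)
n == 0: return True
= True


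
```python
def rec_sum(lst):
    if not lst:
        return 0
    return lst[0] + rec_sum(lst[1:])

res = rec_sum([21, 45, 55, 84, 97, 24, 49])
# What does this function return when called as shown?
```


rec_sum([21, 45, 55, 84, 97, 24, 49])
= 21 + rec_sum([45, 55, 84, 97, 24, 49])
= 21 + 45 + rec_sum([55, 84, 97, 24, 49])
= 21 + 45 + 55 + rec_sum([84, 97, 24, 49])
= 21 + 45 + 55 + 84 + rec_sum([97, 24, 49])
= 21 + 45 + 55 + 84 + 97 + rec_sum([24, 49])
= 21 + 45 + 55 + 84 + 97 + 24 + rec_sum([49])
= 21 + 45 + 55 + 84 + 97 + 24 + 49 + rec_sum([])
= 21 + 45 + 55 + 84 + 97 + 24 + 49 + 0
= 375


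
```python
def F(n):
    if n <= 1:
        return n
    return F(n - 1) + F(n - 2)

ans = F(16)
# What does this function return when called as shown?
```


F(16)
= F(15) + F(14)
= (F(14) + F(13)) + F(14)
Computing bottom-up: F(0)=0, F(1)=1, F(2)=1, F(3)=2, F(4)=3, F(5)=5, F(6)=8, F(7)=13, F(8)=21, F(9)=34, F(10)=55, F(11)=89, F(12)=144, F(13)=233, F(14)=377, F(15)=610, F(16)=987
= 987


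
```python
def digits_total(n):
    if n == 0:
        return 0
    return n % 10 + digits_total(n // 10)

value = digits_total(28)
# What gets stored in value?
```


digits_total(28)
= 8 + digits_total(2)
= 8 + 2 + digits_total(0)
= 8 + 2 + 0
= 10


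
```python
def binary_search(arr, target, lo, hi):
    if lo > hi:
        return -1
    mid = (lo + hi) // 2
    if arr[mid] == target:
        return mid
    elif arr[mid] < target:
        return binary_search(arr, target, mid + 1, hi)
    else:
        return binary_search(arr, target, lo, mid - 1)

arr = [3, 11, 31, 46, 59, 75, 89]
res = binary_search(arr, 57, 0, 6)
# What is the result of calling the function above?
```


binary_search(arr, 57, 0, 6)
lo=0, hi=6, mid=3, arr[mid]=46
46 < 57, search right half
lo=4, hi=6, mid=5, arr[mid]=75
75 > 57, search left half
lo=4, hi=4, mid=4, arr[mid]=59
59 > 57, search left half
lo > hi, target not found, return -1
= -1


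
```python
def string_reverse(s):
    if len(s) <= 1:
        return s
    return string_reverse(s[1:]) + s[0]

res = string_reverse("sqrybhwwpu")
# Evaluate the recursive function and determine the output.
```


string_reverse("sqrybhwwpu")
= string_reverse("qrybhwwpu") + "s"
= string_reverse("rybhwwpu") + "q" + "s"
= string_reverse("ybhwwpu") + "r" + "q" + "s"
= string_reverse("bhwwpu") + "y" + "r" + "q" + "s"
= string_reverse("hwwpu") + "b" + "y" + "r" + "q" + "s"
= string_reverse("wwpu") + "h" + "b" + "y" + "r" + "q" + "s"
= string_reverse("wpu") + "w" + "h" + "b" + "y" + "r" + "q" + "s"
= string_reverse("pu") + "w" + "w" + "h" + "b" + "y" + "r" + "q" + "s"
= string_reverse("u") + "p" + "w" + "w" + "h" + "b" + "y" + "r" + "q" + "s"
= "u" + "p" + "w" + "w" + "h" + "b" + "y" + "r" + "q" + "s"
= "upwwhbyrqs"


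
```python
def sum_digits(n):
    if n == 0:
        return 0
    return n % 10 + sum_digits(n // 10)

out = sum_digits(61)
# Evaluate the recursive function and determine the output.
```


sum_digits(61)
= 1 + sum_digits(6)
= 1 + 6 + sum_digits(0)
= 1 + 6 + 0
= 7


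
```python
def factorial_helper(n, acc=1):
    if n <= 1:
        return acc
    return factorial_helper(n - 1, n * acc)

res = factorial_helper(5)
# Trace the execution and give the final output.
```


factorial_helper(5, 1)
= factorial_helper(4, 5 * 1) = factorial_helper(4, 5)
= factorial_helper(3, 4 * 5) = factorial_helper(3, 20)
= factorial_helper(2, 3 * 20) = factorial_helper(2, 60)
= factorial_helper(1, 2 * 60) = factorial_helper(1, 120)
n <= 1, return acc = 120


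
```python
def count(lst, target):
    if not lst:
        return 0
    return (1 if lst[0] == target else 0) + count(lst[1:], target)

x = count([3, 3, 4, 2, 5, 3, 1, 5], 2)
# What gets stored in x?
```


count([3, 3, 4, 2, 5, 3, 1, 5], 2)
lst[0]=3 != 2: 0 + count([3, 4, 2, 5, 3, 1, 5], 2)
lst[0]=3 != 2: 0 + count([4, 2, 5, 3, 1, 5], 2)
lst[0]=4 != 2: 0 + count([2, 5, 3, 1, 5], 2)
lst[0]=2 == 2: 1 + count([5, 3, 1, 5], 2)
lst[0]=5 != 2: 0 + count([3, 1, 5], 2)
lst[0]=3 != 2: 0 + count([1, 5], 2)
lst[0]=1 != 2: 0 + count([5], 2)
lst[0]=5 != 2: 0 + count([], 2)
= 1


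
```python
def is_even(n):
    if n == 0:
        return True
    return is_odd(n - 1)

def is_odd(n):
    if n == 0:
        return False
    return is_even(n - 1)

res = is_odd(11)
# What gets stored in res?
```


is_odd(11)
= is_even(10)
= is_odd(9)
= is_even(8)
= is_odd(7)
= is_even(6)
= is_odd(5)
= is_even(4)
= is_odd(3)
= is_even(2)
= is_odd(1)
= is_even(0)
n == 0: return True
= True


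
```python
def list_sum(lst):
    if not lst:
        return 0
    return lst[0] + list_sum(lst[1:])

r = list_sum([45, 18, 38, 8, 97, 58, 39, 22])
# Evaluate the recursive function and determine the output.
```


list_sum([45, 18, 38, 8, 97, 58, 39, 22])
= 45 + list_sum([18, 38, 8, 97, 58, 39, 22])
= 45 + 18 + list_sum([38, 8, 97, 58, 39, 22])
= 45 + 18 + 38 + list_sum([8, 97, 58, 39, 22])
= 45 + 18 + 38 + 8 + list_sum([97, 58, 39, 22])
= 45 + 18 + 38 + 8 + 97 + list_sum([58, 39, 22])
= 45 + 18 + 38 + 8 + 97 + 58 + list_sum([39, 22])
= 45 + 18 + 38 + 8 + 97 + 58 + 39 + list_sum([22])
= 45 + 18 + 38 + 8 + 97 + 58 + 39 + 22 + list_sum([])
= 45 + 18 + 38 + 8 + 97 + 58 + 39 + 22 + 0
= 325


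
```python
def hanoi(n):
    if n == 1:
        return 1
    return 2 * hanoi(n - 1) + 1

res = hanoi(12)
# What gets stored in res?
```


hanoi(12)
= 2 * hanoi(11) + 1
= 2 * (2 * hanoi(10) + 1) + 1
= 2 * (2 * (2 * hanoi(9) + 1) + 1) + 1
= 2 * (2 * (2 * (2 * hanoi(8) + 1) + 1) + 1) + 1
= 2 * (2 * (2 * (2 * (2 * hanoi(7) + 1) + 1) + 1) + 1) + 1
= 2 * (2 * (2 * (2 * (2 * (2 * hanoi(6) + 1) + 1) + 1) + 1) + 1) + 1
= 2 * (2 * (2 * (2 * (2 * (2 * (2 * hanoi(5) + 1) + 1) + 1) + 1) + 1) + 1) + 1
= 2 * (2 * (2 * (2 * (2 * (2 * (2 * (2 * hanoi(4) + 1) + 1) + 1) + 1) + 1) + 1) + 1) + 1
= 2 * (2 * (2 * (2 * (2 * (2 * (2 * (2 * (2 * hanoi(3) + 1) + 1) + 1) + 1) + 1) + 1) + 1) + 1) + 1
= 2 * (2 * (2 * (2 * (2 * (2 * (2 * (2 * (2 * (2 * hanoi(2) + 1) + 1) + 1) + 1) + 1) + 1) + 1) + 1) + 1) + 1
= 2 * (2 * (2 * (2 * (2 * (2 * (2 * (2 * (2 * (2 * (2 * hanoi(1) + 1) + 1) + 1) + 1) + 1) + 1) + 1) + 1) + 1) + 1) + 1
Now compute bottom-up:
hanoi(1) = 1
hanoi(2) = 2 * 1 + 1 = 3
hanoi(3) = 2 * 3 + 1 = 7
hanoi(4) = 2 * 7 + 1 = 15
hanoi(5) = 2 * 15 + 1 = 31
hanoi(6) = 2 * 31 + 1 = 63
hanoi(7) = 2 * 63 + 1 = 127
hanoi(8) = 2 * 127 + 1 = 255
hanoi(9) = 2 * 255 + 1 = 511
hanoi(10) = 2 * 511 + 1 = 1023
hanoi(11) = 2 * 1023 + 1 = 2047
hanoi(12) = 2 * 2047 + 1 = 4095
= 4095


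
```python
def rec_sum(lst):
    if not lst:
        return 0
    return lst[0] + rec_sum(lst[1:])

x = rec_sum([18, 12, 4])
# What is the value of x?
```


rec_sum([18, 12, 4])
= 18 + rec_sum([12, 4])
= 18 + 12 + rec_sum([4])
= 18 + 12 + 4 + rec_sum([])
= 18 + 12 + 4 + 0
= 34


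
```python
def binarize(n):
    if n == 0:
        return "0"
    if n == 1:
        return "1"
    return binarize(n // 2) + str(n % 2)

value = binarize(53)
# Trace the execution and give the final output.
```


binarize(53)
= binarize(26) + "1"
= binarize(13) + "0" + "1"
= binarize(6) + "1" + "0" + "1"
= binarize(3) + "0" + "1" + "0" + "1"
= binarize(1) + "1" + "0" + "1" + "0" + "1"
= "1" + "1" + "0" + "1" + "0" + "1"
= "110101"


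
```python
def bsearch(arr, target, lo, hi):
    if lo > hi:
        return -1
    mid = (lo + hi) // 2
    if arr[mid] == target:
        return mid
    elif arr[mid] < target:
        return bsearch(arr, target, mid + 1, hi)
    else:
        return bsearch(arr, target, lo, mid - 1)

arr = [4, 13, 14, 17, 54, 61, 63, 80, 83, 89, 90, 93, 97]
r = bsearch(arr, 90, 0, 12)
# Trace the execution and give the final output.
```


bsearch(arr, 90, 0, 12)
lo=0, hi=12, mid=6, arr[mid]=63
63 < 90, search right half
lo=7, hi=12, mid=9, arr[mid]=89
89 < 90, search right half
lo=10, hi=12, mid=11, arr[mid]=93
93 > 90, search left half
lo=10, hi=10, mid=10, arr[mid]=90
arr[10] == 90, found at index 10
= 10


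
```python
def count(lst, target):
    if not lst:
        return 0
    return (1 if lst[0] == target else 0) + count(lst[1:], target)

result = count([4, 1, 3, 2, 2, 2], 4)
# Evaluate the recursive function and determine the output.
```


count([4, 1, 3, 2, 2, 2], 4)
lst[0]=4 == 4: 1 + count([1, 3, 2, 2, 2], 4)
lst[0]=1 != 4: 0 + count([3, 2, 2, 2], 4)
lst[0]=3 != 4: 0 + count([2, 2, 2], 4)
lst[0]=2 != 4: 0 + count([2, 2], 4)
lst[0]=2 != 4: 0 + count([2], 4)
lst[0]=2 != 4: 0 + count([], 4)
= 1


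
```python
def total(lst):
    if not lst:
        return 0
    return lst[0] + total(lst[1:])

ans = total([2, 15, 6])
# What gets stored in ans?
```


total([2, 15, 6])
= 2 + total([15, 6])
= 2 + 15 + total([6])
= 2 + 15 + 6 + total([])
= 2 + 15 + 6 + 0
= 23


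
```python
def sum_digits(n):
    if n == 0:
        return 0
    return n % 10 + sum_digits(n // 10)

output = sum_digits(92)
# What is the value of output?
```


sum_digits(92)
= 2 + sum_digits(9)
= 2 + 9 + sum_digits(0)
= 2 + 9 + 0
= 11


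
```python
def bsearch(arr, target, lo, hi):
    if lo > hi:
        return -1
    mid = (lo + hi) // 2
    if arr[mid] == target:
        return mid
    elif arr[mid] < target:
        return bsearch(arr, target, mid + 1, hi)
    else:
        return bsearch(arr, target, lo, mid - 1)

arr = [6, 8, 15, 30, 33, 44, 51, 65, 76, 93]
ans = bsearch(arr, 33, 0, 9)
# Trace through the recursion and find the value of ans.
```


bsearch(arr, 33, 0, 9)
lo=0, hi=9, mid=4, arr[mid]=33
arr[4] == 33, found at index 4
= 4


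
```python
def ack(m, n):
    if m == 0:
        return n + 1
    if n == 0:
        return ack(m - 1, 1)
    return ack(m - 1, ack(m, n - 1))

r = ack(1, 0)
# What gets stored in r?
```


ack(1, 0)
n == 0: return ack(0, 1)
= ack(0, 1) = 2
= 2


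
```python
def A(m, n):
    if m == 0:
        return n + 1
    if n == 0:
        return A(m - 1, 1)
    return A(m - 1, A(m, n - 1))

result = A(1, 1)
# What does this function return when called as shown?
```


A(1, 1)
= A(0, A(1, 0))
First compute A(1, 0) = 2
= A(0, 2)
= 3


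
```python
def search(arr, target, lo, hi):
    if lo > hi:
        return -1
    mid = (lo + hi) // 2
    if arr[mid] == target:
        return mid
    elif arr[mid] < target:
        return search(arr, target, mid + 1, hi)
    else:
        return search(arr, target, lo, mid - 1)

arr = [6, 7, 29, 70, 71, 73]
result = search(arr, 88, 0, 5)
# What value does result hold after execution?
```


search(arr, 88, 0, 5)
lo=0, hi=5, mid=2, arr[mid]=29
29 < 88, search right half
lo=3, hi=5, mid=4, arr[mid]=71
71 < 88, search right half
lo=5, hi=5, mid=5, arr[mid]=73
73 < 88, search right half
lo > hi, target not found, return -1
= -1


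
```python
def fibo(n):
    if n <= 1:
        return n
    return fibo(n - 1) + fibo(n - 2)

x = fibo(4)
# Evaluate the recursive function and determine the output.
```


fibo(4)
= fibo(3) + fibo(2)
= (fibo(2) + fibo(1)) + fibo(2)
Computing bottom-up: fibo(0)=0, fibo(1)=1, fibo(2)=1, fibo(3)=2, fibo(4)=3
= 3


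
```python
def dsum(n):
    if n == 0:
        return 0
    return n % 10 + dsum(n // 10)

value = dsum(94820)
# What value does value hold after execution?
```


dsum(94820)
= 0 + dsum(9482)
= 0 + 2 + dsum(948)
= 0 + 2 + 8 + dsum(94)
= 0 + 2 + 8 + 4 + dsum(9)
= 0 + 2 + 8 + 4 + 9 + dsum(0)
= 0 + 2 + 8 + 4 + 9 + 0
= 23


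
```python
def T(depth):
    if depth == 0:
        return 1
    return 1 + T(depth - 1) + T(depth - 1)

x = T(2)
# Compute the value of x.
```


T(2)
= 1 + T(1) + T(1)
= 1 + 2 * T(1)
T(k) = 2^(k+1) - 1
T(0) = 1
T(1) = 3
T(2) = 7
T(2) = 2^3 - 1 = 7


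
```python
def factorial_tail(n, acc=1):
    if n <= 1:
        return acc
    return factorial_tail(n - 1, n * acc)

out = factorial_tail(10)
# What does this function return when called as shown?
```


factorial_tail(10, 1)
= factorial_tail(9, 10 * 1) = factorial_tail(9, 10)
= factorial_tail(8, 9 * 10) = factorial_tail(8, 90)
= factorial_tail(7, 8 * 90) = factorial_tail(7, 720)
= factorial_tail(6, 7 * 720) = factorial_tail(6, 5040)
= factorial_tail(5, 6 * 5040) = factorial_tail(5, 30240)
= factorial_tail(4, 5 * 30240) = factorial_tail(4, 151200)
= factorial_tail(3, 4 * 151200) = factorial_tail(3, 604800)
= factorial_tail(2, 3 * 604800) = factorial_tail(2, 1814400)
= factorial_tail(1, 2 * 1814400) = factorial_tail(1, 3628800)
n <= 1, return acc = 3628800


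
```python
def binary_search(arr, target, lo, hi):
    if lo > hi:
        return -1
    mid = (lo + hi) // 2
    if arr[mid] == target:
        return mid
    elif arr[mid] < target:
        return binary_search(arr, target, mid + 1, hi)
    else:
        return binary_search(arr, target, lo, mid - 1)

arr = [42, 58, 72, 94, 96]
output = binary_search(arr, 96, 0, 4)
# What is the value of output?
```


binary_search(arr, 96, 0, 4)
lo=0, hi=4, mid=2, arr[mid]=72
72 < 96, search right half
lo=3, hi=4, mid=3, arr[mid]=94
94 < 96, search right half
lo=4, hi=4, mid=4, arr[mid]=96
arr[4] == 96, found at index 4
= 4


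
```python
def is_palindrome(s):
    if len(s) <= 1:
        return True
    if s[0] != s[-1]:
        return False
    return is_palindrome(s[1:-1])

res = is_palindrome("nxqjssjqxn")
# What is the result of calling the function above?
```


is_palindrome("nxqjssjqxn")
"nxqjssjqxn": s[0]='n' == s[-1]='n' -> is_palindrome("xqjssjqx")
"xqjssjqx": s[0]='x' == s[-1]='x' -> is_palindrome("qjssjq")
"qjssjq": s[0]='q' == s[-1]='q' -> is_palindrome("jssj")
"jssj": s[0]='j' == s[-1]='j' -> is_palindrome("ss")
"ss": s[0]='s' == s[-1]='s' -> is_palindrome("")
"": len <= 1 -> True
= True


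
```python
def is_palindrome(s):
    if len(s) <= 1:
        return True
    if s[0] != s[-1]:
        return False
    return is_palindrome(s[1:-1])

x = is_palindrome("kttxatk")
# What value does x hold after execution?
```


is_palindrome("kttxatk")
"kttxatk": s[0]='k' == s[-1]='k' -> is_palindrome("ttxat")
"ttxat": s[0]='t' == s[-1]='t' -> is_palindrome("txa")
"txa": s[0]='t' != s[-1]='a' -> False
= False


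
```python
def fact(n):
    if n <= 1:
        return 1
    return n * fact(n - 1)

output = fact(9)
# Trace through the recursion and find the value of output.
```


fact(9)
= 9 * fact(8)
= 9 * 8 * fact(7)
= 9 * 8 * 7 * fact(6)
= 9 * 8 * 7 * 6 * fact(5)
= 9 * 8 * 7 * 6 * 5 * fact(4)
= 9 * 8 * 7 * 6 * 5 * 4 * fact(3)
= 9 * 8 * 7 * 6 * 5 * 4 * 3 * fact(2)
= 9 * 8 * 7 * 6 * 5 * 4 * 3 * 2 * fact(1)
= 9 * 8 * 7 * 6 * 5 * 4 * 3 * 2 * 1
= 362880


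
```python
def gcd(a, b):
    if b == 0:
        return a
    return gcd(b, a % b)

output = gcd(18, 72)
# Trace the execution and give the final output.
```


gcd(18, 72)
= gcd(72, 18 % 72) = gcd(72, 18)
= gcd(18, 72 % 18) = gcd(18, 0)
b == 0, return a = 18


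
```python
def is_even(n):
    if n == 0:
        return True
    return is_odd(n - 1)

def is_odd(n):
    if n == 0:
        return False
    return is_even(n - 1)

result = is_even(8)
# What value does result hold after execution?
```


is_even(8)
= is_odd(7)
= is_even(6)
= is_odd(5)
= is_even(4)
= is_odd(3)
= is_even(2)
= is_odd(1)
= is_even(0)
n == 0: return True
= True
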